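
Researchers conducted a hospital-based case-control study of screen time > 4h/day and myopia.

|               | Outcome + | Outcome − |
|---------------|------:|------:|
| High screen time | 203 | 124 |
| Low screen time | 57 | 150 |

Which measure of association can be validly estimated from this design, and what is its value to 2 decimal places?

Cells: a = 203, b = 124, c = 57, d = 150.
This is a hospital-based case-control study: participants were sampled on outcome status, so risks in the source population cannot be estimated directly — relative risk is not valid here. The odds ratio is the appropriate measure.
OR = (a·d)/(b·c) = (203 × 150) / (124 × 57) = 30450 / 7068 = 4.30815

4.31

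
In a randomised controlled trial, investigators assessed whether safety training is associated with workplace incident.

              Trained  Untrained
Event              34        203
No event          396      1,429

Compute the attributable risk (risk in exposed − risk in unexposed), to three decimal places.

Reading the table with exposure as columns: a = 34 (Trained, case), b = 396 (Trained, non-case), c = 203 (Untrained, case), d = 1429.
Risk in exposed = 34/430 = 0.079070; risk in unexposed = 203/1632 = 0.124387.
Risk difference = 0.079070 − 0.124387 = -0.045317

-0.045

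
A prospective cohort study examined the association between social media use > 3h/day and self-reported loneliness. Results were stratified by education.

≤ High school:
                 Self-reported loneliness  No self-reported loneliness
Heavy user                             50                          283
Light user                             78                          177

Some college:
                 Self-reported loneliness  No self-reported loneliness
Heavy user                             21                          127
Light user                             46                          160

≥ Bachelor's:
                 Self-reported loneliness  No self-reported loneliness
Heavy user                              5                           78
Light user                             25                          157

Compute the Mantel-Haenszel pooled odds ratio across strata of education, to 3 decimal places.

0.448

OR_MH = Σ(aᵢdᵢ/nᵢ) / Σ(bᵢcᵢ/nᵢ), where nᵢ is the stratum total.
Stratum 1 (≤ High school): n = 588; a·d/n = 50·177/588 = 15.0510; b·c/n = 283·78/588 = 37.5408
Stratum 2 (Some college): n = 354; a·d/n = 21·160/354 = 9.4915; b·c/n = 127·46/354 = 16.5028
Stratum 3 (≥ Bachelor's): n = 265; a·d/n = 5·157/265 = 2.9623; b·c/n = 78·25/265 = 7.3585
OR_MH = (15.0510 + 9.4915 + 2.9623) / (37.5408 + 16.5028 + 7.3585) = 27.5048 / 61.4021 = 0.44795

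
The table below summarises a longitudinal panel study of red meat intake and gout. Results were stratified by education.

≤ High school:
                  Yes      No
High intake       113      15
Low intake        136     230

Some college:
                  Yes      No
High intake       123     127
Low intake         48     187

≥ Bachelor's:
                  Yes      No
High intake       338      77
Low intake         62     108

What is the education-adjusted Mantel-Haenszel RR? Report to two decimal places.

2.32

RR_MH = Σ(aᵢ·n₀ᵢ/nᵢ) / Σ(cᵢ·n₁ᵢ/nᵢ), with n₁ᵢ = aᵢ+bᵢ (exposed), n₀ᵢ = cᵢ+dᵢ (unexposed), nᵢ = n₁ᵢ+n₀ᵢ.
Stratum 1 (≤ High school): n₁ = 128, n₀ = 366, n = 494; a·n₀/n = 113·366/494 = 83.7206; c·n₁/n = 136·128/494 = 35.2389
Stratum 2 (Some college): n₁ = 250, n₀ = 235, n = 485; a·n₀/n = 123·235/485 = 59.5979; c·n₁/n = 48·250/485 = 24.7423
Stratum 3 (≥ Bachelor's): n₁ = 415, n₀ = 170, n = 585; a·n₀/n = 338·170/585 = 98.2222; c·n₁/n = 62·415/585 = 43.9829
RR_MH = (83.7206 + 59.5979 + 98.2222) / (35.2389 + 24.7423 + 43.9829) = 241.5408 / 103.9640 = 2.32331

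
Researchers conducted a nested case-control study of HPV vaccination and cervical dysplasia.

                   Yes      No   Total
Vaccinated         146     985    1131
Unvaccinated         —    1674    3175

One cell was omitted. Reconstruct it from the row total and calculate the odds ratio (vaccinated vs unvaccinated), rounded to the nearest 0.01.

The missing cell is in the unexposed row: 3175 − 1674 = 1501.
So a = 146, b = 985, c = 1501, d = 1674.
OR = (a·d)/(b·c) = (146 × 1674) / (985 × 1501) = 244404 / 1478485 = 0.16531

0.17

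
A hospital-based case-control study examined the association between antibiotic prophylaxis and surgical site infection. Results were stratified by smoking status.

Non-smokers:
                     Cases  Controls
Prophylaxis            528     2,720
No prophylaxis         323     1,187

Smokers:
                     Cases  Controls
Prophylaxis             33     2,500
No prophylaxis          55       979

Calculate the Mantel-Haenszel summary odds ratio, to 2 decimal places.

OR_MH = Σ(aᵢdᵢ/nᵢ) / Σ(bᵢcᵢ/nᵢ), where nᵢ is the stratum total.
Stratum 1 (Non-smokers): n = 4758; a·d/n = 528·1187/4758 = 131.7226; b·c/n = 2720·323/4758 = 184.6490
Stratum 2 (Smokers): n = 3567; a·d/n = 33·979/3567 = 9.0572; b·c/n = 2500·55/3567 = 38.5478
OR_MH = (131.7226 + 9.0572) / (184.6490 + 38.5478) = 140.7798 / 223.1968 = 0.63074

0.63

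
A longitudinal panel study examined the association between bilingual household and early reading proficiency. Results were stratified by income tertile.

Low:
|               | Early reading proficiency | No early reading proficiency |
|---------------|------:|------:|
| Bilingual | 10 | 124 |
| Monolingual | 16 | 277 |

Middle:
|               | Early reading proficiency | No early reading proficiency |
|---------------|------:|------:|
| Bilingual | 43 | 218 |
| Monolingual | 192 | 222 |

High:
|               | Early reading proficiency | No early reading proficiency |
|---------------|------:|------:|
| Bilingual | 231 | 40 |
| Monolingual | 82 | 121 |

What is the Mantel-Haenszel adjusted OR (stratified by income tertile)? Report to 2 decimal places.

OR_MH = Σ(aᵢdᵢ/nᵢ) / Σ(bᵢcᵢ/nᵢ), where nᵢ is the stratum total.
Stratum 1 (Low): n = 427; a·d/n = 10·277/427 = 6.4871; b·c/n = 124·16/427 = 4.6464
Stratum 2 (Middle): n = 675; a·d/n = 43·222/675 = 14.1422; b·c/n = 218·192/675 = 62.0089
Stratum 3 (High): n = 474; a·d/n = 231·121/474 = 58.9684; b·c/n = 40·82/474 = 6.9198
OR_MH = (6.4871 + 14.1422 + 58.9684) / (4.6464 + 62.0089 + 6.9198) = 79.5977 / 73.5751 = 1.08186

1.08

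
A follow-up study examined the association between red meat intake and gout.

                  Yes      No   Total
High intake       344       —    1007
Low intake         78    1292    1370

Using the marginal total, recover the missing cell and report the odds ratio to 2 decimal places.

8.59

The missing cell is in the exposed row: 1007 − 344 = 663.
So a = 344, b = 663, c = 78, d = 1292.
OR = (a·d)/(b·c) = (344 × 1292) / (663 × 78) = 444448 / 51714 = 8.59435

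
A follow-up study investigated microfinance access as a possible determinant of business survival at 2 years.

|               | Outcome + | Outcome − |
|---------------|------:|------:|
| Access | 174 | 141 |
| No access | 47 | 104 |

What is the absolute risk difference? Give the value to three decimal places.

Cells: a = 174, b = 141, c = 47, d = 104.
Risk in exposed = 174/315 = 0.552381; risk in unexposed = 47/151 = 0.311258.
Risk difference = 0.552381 − 0.311258 = 0.241123

0.241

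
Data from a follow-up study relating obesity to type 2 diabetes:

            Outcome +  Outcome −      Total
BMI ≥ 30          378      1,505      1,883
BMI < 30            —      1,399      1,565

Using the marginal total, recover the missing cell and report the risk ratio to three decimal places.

The missing cell is in the unexposed row: 1565 − 1399 = 166.
So a = 378, b = 1505, c = 166, d = 1399.
RR = [a/(a+b)] / [c/(c+d)] = (378/1883) / (166/1565) = 0.20074/0.10607 = 1.89255

1.893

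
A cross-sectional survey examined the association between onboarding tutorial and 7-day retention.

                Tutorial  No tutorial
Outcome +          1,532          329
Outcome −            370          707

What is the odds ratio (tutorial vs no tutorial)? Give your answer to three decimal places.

8.898

Reading the table with exposure as columns: a = 1532 (Tutorial, case), b = 370 (Tutorial, non-case), c = 329 (No tutorial, case), d = 707.
OR = (a·d)/(b·c) = (1532 × 707) / (370 × 329) = 1083124 / 121730 = 8.89776
The odds of 7-day retention are about 8.90 times as high in the tutorial group.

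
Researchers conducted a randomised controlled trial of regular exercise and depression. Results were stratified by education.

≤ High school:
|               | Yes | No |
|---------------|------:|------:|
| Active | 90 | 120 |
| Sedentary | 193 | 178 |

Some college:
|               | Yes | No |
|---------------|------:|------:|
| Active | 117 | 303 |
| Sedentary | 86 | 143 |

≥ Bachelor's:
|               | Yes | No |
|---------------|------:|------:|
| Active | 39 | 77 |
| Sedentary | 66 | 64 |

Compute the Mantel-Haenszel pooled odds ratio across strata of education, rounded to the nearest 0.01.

OR_MH = Σ(aᵢdᵢ/nᵢ) / Σ(bᵢcᵢ/nᵢ), where nᵢ is the stratum total.
Stratum 1 (≤ High school): n = 581; a·d/n = 90·178/581 = 27.5731; b·c/n = 120·193/581 = 39.8623
Stratum 2 (Some college): n = 649; a·d/n = 117·143/649 = 25.7797; b·c/n = 303·86/649 = 40.1510
Stratum 3 (≥ Bachelor's): n = 246; a·d/n = 39·64/246 = 10.1463; b·c/n = 77·66/246 = 20.6585
OR_MH = (27.5731 + 25.7797 + 10.1463) / (39.8623 + 40.1510 + 20.6585) = 63.4992 / 100.6718 = 0.63075

0.63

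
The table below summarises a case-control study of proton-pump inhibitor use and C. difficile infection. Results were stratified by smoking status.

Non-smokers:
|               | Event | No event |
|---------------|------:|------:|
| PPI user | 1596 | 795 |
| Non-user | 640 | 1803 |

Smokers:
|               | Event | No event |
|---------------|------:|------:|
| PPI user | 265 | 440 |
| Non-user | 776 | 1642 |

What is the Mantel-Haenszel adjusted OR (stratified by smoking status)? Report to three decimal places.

OR_MH = Σ(aᵢdᵢ/nᵢ) / Σ(bᵢcᵢ/nᵢ), where nᵢ is the stratum total.
Stratum 1 (Non-smokers): n = 4834; a·d/n = 1596·1803/4834 = 595.2809; b·c/n = 795·640/4834 = 105.2544
Stratum 2 (Smokers): n = 3123; a·d/n = 265·1642/3123 = 139.3308; b·c/n = 440·776/3123 = 109.3308
OR_MH = (595.2809 + 139.3308) / (105.2544 + 109.3308) = 734.6117 / 214.5852 = 3.42340

3.423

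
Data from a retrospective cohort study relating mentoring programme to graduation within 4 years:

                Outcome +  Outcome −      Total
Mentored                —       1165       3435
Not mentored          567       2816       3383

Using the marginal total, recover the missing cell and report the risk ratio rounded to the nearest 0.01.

3.94

The missing cell is in the exposed row: 3435 − 1165 = 2270.
So a = 2270, b = 1165, c = 567, d = 2816.
RR = [a/(a+b)] / [c/(c+d)] = (2270/3435) / (567/3383) = 0.66084/0.16760 = 3.94292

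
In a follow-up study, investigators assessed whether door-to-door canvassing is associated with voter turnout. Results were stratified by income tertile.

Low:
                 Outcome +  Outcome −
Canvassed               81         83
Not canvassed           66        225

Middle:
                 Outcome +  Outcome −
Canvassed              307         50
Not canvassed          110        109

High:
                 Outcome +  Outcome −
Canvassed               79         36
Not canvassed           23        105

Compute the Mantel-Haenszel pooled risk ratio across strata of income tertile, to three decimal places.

RR_MH = Σ(aᵢ·n₀ᵢ/nᵢ) / Σ(cᵢ·n₁ᵢ/nᵢ), with n₁ᵢ = aᵢ+bᵢ (exposed), n₀ᵢ = cᵢ+dᵢ (unexposed), nᵢ = n₁ᵢ+n₀ᵢ.
Stratum 1 (Low): n₁ = 164, n₀ = 291, n = 455; a·n₀/n = 81·291/455 = 51.8044; c·n₁/n = 66·164/455 = 23.7890
Stratum 2 (Middle): n₁ = 357, n₀ = 219, n = 576; a·n₀/n = 307·219/576 = 116.7240; c·n₁/n = 110·357/576 = 68.1771
Stratum 3 (High): n₁ = 115, n₀ = 128, n = 243; a·n₀/n = 79·128/243 = 41.6132; c·n₁/n = 23·115/243 = 10.8848
RR_MH = (51.8044 + 116.7240 + 41.6132) / (23.7890 + 68.1771 + 10.8848) = 210.1415 / 102.8509 = 2.04317

2.043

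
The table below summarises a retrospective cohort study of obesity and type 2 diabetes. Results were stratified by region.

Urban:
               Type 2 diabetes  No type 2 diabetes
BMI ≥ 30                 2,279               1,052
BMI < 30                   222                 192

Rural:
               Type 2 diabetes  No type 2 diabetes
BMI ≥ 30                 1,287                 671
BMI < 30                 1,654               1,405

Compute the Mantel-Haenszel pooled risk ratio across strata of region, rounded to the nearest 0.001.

RR_MH = Σ(aᵢ·n₀ᵢ/nᵢ) / Σ(cᵢ·n₁ᵢ/nᵢ), with n₁ᵢ = aᵢ+bᵢ (exposed), n₀ᵢ = cᵢ+dᵢ (unexposed), nᵢ = n₁ᵢ+n₀ᵢ.
Stratum 1 (Urban): n₁ = 3331, n₀ = 414, n = 3745; a·n₀/n = 2279·414/3745 = 251.9375; c·n₁/n = 222·3331/3745 = 197.4585
Stratum 2 (Rural): n₁ = 1958, n₀ = 3059, n = 5017; a·n₀/n = 1287·3059/5017 = 784.7186; c·n₁/n = 1654·1958/5017 = 645.5117
RR_MH = (251.9375 + 784.7186) / (197.4585 + 645.5117) = 1036.6561 / 842.9701 = 1.22977

1.230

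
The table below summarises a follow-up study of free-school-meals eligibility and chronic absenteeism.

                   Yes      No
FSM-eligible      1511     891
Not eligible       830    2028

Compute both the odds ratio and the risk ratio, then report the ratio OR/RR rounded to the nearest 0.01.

1.91

Cells: a = 1511, b = 891, c = 830, d = 2028.
OR = (1511·2028)/(891·830) = 3064308/739530 = 4.14359
Risk in exposed = 1511/2402 = 0.62906; risk in unexposed = 830/2858 = 0.29041; RR = 2.16609
OR/RR = 4.14359 / 2.16609 = 1.91294
The outcome is not rare, so the OR lies further from 1 than the RR.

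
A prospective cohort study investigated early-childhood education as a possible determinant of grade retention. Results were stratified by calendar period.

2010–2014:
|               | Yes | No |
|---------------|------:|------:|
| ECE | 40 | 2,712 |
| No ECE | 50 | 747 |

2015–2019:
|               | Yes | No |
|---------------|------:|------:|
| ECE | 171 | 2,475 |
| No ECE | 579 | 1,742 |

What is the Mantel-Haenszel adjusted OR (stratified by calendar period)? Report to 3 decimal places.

OR_MH = Σ(aᵢdᵢ/nᵢ) / Σ(bᵢcᵢ/nᵢ), where nᵢ is the stratum total.
Stratum 1 (2010–2014): n = 3549; a·d/n = 40·747/3549 = 8.4193; b·c/n = 2712·50/3549 = 38.2079
Stratum 2 (2015–2019): n = 4967; a·d/n = 171·1742/4967 = 59.9722; b·c/n = 2475·579/4967 = 288.5092
OR_MH = (8.4193 + 59.9722) / (38.2079 + 288.5092) = 68.3915 / 326.7171 = 0.20933

0.209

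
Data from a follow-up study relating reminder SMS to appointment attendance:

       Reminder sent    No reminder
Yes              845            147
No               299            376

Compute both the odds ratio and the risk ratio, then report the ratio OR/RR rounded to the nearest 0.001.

Reading the table with exposure as columns: a = 845 (Reminder sent, case), b = 299 (Reminder sent, non-case), c = 147 (No reminder, case), d = 376.
OR = (845·376)/(299·147) = 317720/43953 = 7.22863
Risk in exposed = 845/1144 = 0.73864; risk in unexposed = 147/523 = 0.28107; RR = 2.62794
OR/RR = 7.22863 / 2.62794 = 2.75069
The outcome is not rare, so the OR lies further from 1 than the RR.

2.751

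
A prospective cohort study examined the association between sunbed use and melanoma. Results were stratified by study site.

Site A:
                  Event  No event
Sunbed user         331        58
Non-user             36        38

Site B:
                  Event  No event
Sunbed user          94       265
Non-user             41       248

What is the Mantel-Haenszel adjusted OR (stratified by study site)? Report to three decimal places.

2.968

OR_MH = Σ(aᵢdᵢ/nᵢ) / Σ(bᵢcᵢ/nᵢ), where nᵢ is the stratum total.
Stratum 1 (Site A): n = 463; a·d/n = 331·38/463 = 27.1663; b·c/n = 58·36/463 = 4.5097
Stratum 2 (Site B): n = 648; a·d/n = 94·248/648 = 35.9753; b·c/n = 265·41/648 = 16.7670
OR_MH = (27.1663 + 35.9753) / (4.5097 + 16.7670) = 63.1416 / 21.2767 = 2.96764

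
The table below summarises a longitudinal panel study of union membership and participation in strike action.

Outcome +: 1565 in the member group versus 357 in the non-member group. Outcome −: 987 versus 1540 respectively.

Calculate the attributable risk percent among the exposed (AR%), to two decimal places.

69.31

From the description: a = 1565, b = 987, c = 357, d = 1540.
Risk in exposed = 1565/2552 = 0.61324; risk in unexposed = 357/1897 = 0.18819.
RR = 0.61324/0.18819 = 3.25861
AR% = (RR − 1)/RR × 100 = (3.25861 − 1)/3.25861 × 100 = 69.3121%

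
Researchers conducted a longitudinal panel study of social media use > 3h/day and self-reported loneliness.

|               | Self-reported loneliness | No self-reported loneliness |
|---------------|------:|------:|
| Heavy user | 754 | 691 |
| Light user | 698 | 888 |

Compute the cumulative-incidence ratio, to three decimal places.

1.186

Cells: a = 754, b = 691, c = 698, d = 888.
Risk in exposed = 754/1445 = 0.52180; risk in unexposed = 698/1586 = 0.44010.
RR = 0.52180 / 0.44010 = 1.18564
The risk among the exposed is 1.19 times that among the unexposed.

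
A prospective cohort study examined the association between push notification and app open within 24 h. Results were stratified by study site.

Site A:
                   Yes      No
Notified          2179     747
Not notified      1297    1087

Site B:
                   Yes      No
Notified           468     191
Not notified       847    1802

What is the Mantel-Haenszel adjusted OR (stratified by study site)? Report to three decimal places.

3.030

OR_MH = Σ(aᵢdᵢ/nᵢ) / Σ(bᵢcᵢ/nᵢ), where nᵢ is the stratum total.
Stratum 1 (Site A): n = 5310; a·d/n = 2179·1087/5310 = 446.0589; b·c/n = 747·1297/5310 = 182.4593
Stratum 2 (Site B): n = 3308; a·d/n = 468·1802/3308 = 254.9383; b·c/n = 191·847/3308 = 48.9048
OR_MH = (446.0589 + 254.9383) / (182.4593 + 48.9048) = 700.9973 / 231.3641 = 3.02984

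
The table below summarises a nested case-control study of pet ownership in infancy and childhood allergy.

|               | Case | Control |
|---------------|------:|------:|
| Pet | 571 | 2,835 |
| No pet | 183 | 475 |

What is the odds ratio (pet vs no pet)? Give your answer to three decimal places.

0.523

Cells: a = 571, b = 2835, c = 183, d = 475.
OR = (a·d)/(b·c) = (571 × 475) / (2835 × 183) = 271225 / 518805 = 0.52279
Exposure is associated with lower odds of childhood allergy (OR = 0.52 < 1).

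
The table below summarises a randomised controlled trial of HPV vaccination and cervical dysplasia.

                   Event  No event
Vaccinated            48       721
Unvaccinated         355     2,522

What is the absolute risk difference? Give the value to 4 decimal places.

Cells: a = 48, b = 721, c = 355, d = 2522.
Risk in exposed = 48/769 = 0.062419; risk in unexposed = 355/2877 = 0.123392.
Risk difference = 0.062419 − 0.123392 = -0.060974

-0.0610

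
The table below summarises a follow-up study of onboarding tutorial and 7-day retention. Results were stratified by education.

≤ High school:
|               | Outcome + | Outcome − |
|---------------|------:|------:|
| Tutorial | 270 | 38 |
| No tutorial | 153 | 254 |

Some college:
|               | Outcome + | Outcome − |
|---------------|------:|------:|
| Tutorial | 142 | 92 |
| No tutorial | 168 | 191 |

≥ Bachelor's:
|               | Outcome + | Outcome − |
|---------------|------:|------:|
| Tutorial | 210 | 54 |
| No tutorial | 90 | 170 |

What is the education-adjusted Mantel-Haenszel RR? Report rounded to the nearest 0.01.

1.94

RR_MH = Σ(aᵢ·n₀ᵢ/nᵢ) / Σ(cᵢ·n₁ᵢ/nᵢ), with n₁ᵢ = aᵢ+bᵢ (exposed), n₀ᵢ = cᵢ+dᵢ (unexposed), nᵢ = n₁ᵢ+n₀ᵢ.
Stratum 1 (≤ High school): n₁ = 308, n₀ = 407, n = 715; a·n₀/n = 270·407/715 = 153.6923; c·n₁/n = 153·308/715 = 65.9077
Stratum 2 (Some college): n₁ = 234, n₀ = 359, n = 593; a·n₀/n = 142·359/593 = 85.9663; c·n₁/n = 168·234/593 = 66.2934
Stratum 3 (≥ Bachelor's): n₁ = 264, n₀ = 260, n = 524; a·n₀/n = 210·260/524 = 104.1985; c·n₁/n = 90·264/524 = 45.3435
RR_MH = (153.6923 + 85.9663 + 104.1985) / (65.9077 + 66.2934 + 45.3435) = 343.8571 / 177.5446 = 1.93674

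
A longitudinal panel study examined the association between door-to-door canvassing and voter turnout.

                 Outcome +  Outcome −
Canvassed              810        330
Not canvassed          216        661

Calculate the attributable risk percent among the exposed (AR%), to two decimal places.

65.34

Cells: a = 810, b = 330, c = 216, d = 661.
Risk in exposed = 810/1140 = 0.71053; risk in unexposed = 216/877 = 0.24629.
RR = 0.71053/0.24629 = 2.88487
AR% = (RR − 1)/RR × 100 = (2.88487 − 1)/2.88487 × 100 = 65.3364%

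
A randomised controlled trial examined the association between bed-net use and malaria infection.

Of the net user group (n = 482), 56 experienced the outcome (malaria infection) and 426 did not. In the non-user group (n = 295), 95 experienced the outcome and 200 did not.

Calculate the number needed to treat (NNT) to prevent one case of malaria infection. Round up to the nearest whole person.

Risk in treated group = 56/482 = 0.11618; risk in control = 95/295 = 0.32203.
Absolute risk reduction = 0.32203 − 0.11618 = 0.20585
NNT = 1 / ARR = 1 / 0.20585 = 4.858 → round up → 5

5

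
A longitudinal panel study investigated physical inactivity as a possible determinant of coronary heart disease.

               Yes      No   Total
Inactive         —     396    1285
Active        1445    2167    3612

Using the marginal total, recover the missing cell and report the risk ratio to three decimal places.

1.729

The missing cell is in the exposed row: 1285 − 396 = 889.
So a = 889, b = 396, c = 1445, d = 2167.
RR = [a/(a+b)] / [c/(c+d)] = (889/1285) / (1445/3612) = 0.69183/0.40006 = 1.72933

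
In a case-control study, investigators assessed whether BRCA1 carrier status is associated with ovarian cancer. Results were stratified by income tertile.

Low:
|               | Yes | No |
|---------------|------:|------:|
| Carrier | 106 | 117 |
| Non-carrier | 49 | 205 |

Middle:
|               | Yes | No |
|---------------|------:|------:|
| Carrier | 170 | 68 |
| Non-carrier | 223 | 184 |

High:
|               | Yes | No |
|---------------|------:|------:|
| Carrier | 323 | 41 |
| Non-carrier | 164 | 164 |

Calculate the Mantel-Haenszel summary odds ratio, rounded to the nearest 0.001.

OR_MH = Σ(aᵢdᵢ/nᵢ) / Σ(bᵢcᵢ/nᵢ), where nᵢ is the stratum total.
Stratum 1 (Low): n = 477; a·d/n = 106·205/477 = 45.5556; b·c/n = 117·49/477 = 12.0189
Stratum 2 (Middle): n = 645; a·d/n = 170·184/645 = 48.4961; b·c/n = 68·223/645 = 23.5101
Stratum 3 (High): n = 692; a·d/n = 323·164/692 = 76.5491; b·c/n = 41·164/692 = 9.7168
OR_MH = (45.5556 + 48.4961 + 76.5491) / (12.0189 + 23.5101 + 9.7168) = 170.6008 / 45.2457 = 3.77054

3.771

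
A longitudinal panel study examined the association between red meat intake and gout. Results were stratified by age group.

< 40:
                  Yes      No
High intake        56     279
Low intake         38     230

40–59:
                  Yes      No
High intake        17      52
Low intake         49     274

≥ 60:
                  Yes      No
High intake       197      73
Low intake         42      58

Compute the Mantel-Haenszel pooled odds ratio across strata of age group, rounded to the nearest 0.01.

OR_MH = Σ(aᵢdᵢ/nᵢ) / Σ(bᵢcᵢ/nᵢ), where nᵢ is the stratum total.
Stratum 1 (< 40): n = 603; a·d/n = 56·230/603 = 21.3599; b·c/n = 279·38/603 = 17.5821
Stratum 2 (40–59): n = 392; a·d/n = 17·274/392 = 11.8827; b·c/n = 52·49/392 = 6.5000
Stratum 3 (≥ 60): n = 370; a·d/n = 197·58/370 = 30.8811; b·c/n = 73·42/370 = 8.2865
OR_MH = (21.3599 + 11.8827 + 30.8811) / (17.5821 + 6.5000 + 8.2865) = 64.1236 / 32.3686 = 1.98104

1.98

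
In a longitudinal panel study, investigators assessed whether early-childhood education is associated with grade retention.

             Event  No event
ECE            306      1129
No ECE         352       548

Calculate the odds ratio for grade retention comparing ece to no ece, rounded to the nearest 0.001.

0.422

Cells: a = 306, b = 1129, c = 352, d = 548.
OR = (a·d)/(b·c) = (306 × 548) / (1129 × 352) = 167688 / 397408 = 0.42195
Exposure is associated with lower odds of grade retention (OR = 0.42 < 1).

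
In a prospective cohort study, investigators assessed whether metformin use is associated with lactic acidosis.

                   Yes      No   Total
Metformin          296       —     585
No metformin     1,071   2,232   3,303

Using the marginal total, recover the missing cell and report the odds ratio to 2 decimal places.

2.13

The missing cell is in the exposed row: 585 − 296 = 289.
So a = 296, b = 289, c = 1071, d = 2232.
OR = (a·d)/(b·c) = (296 × 2232) / (289 × 1071) = 660672 / 309519 = 2.13451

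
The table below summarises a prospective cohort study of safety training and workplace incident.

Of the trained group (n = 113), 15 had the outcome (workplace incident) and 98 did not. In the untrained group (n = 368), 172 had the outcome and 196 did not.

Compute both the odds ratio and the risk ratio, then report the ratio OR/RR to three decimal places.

From the description: a = 15, b = 98, c = 172, d = 196.
OR = (15·196)/(98·172) = 2940/16856 = 0.17442
Risk in exposed = 15/113 = 0.13274; risk in unexposed = 172/368 = 0.46739; RR = 0.28401
OR/RR = 0.17442 / 0.28401 = 0.61413
The outcome is not rare, so the OR lies further from 1 than the RR.

0.614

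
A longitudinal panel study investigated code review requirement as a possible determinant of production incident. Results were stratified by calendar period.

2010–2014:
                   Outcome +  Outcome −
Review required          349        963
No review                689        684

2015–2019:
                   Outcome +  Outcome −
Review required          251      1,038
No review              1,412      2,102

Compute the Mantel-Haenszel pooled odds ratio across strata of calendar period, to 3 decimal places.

OR_MH = Σ(aᵢdᵢ/nᵢ) / Σ(bᵢcᵢ/nᵢ), where nᵢ is the stratum total.
Stratum 1 (2010–2014): n = 2685; a·d/n = 349·684/2685 = 88.9073; b·c/n = 963·689/2685 = 247.1162
Stratum 2 (2015–2019): n = 4803; a·d/n = 251·2102/4803 = 109.8484; b·c/n = 1038·1412/4803 = 305.1543
OR_MH = (88.9073 + 109.8484) / (247.1162 + 305.1543) = 198.7557 / 552.2705 = 0.35989

0.360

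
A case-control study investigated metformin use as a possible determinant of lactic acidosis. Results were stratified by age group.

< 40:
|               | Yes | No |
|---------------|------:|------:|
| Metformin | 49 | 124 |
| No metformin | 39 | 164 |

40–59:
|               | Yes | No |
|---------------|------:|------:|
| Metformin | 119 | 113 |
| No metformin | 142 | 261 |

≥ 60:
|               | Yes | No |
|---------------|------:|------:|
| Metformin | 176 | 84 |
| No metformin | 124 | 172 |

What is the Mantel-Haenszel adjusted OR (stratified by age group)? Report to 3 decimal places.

2.193

OR_MH = Σ(aᵢdᵢ/nᵢ) / Σ(bᵢcᵢ/nᵢ), where nᵢ is the stratum total.
Stratum 1 (< 40): n = 376; a·d/n = 49·164/376 = 21.3723; b·c/n = 124·39/376 = 12.8617
Stratum 2 (40–59): n = 635; a·d/n = 119·261/635 = 48.9118; b·c/n = 113·142/635 = 25.2693
Stratum 3 (≥ 60): n = 556; a·d/n = 176·172/556 = 54.4460; b·c/n = 84·124/556 = 18.7338
OR_MH = (21.3723 + 48.9118 + 54.4460) / (12.8617 + 25.2693 + 18.7338) = 124.7302 / 56.8648 = 2.19345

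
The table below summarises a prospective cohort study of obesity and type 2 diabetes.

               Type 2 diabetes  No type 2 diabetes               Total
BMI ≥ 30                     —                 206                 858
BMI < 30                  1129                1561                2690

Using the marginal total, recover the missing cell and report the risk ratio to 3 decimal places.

The missing cell is in the exposed row: 858 − 206 = 652.
So a = 652, b = 206, c = 1129, d = 1561.
RR = [a/(a+b)] / [c/(c+d)] = (652/858) / (1129/2690) = 0.75991/0.41970 = 1.81058

1.811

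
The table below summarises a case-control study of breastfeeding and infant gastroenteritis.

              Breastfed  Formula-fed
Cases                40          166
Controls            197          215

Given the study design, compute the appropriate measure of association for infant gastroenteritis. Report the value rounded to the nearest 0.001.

0.263

Reading the table with exposure as columns: a = 40 (Breastfed, case), b = 197 (Breastfed, non-case), c = 166 (Formula-fed, case), d = 215.
This is a case-control study: participants were sampled on outcome status, so risks in the source population cannot be estimated directly — relative risk is not valid here. The odds ratio is the appropriate measure.
OR = (a·d)/(b·c) = (40 × 215) / (197 × 166) = 8600 / 32702 = 0.26298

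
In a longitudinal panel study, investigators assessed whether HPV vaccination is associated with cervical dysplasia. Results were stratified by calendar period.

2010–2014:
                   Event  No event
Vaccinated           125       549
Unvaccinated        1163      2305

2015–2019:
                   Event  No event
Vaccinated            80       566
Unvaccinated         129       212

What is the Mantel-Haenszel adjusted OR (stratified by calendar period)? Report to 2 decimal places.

OR_MH = Σ(aᵢdᵢ/nᵢ) / Σ(bᵢcᵢ/nᵢ), where nᵢ is the stratum total.
Stratum 1 (2010–2014): n = 4142; a·d/n = 125·2305/4142 = 69.5618; b·c/n = 549·1163/4142 = 154.1494
Stratum 2 (2015–2019): n = 987; a·d/n = 80·212/987 = 17.1834; b·c/n = 566·129/987 = 73.9757
OR_MH = (69.5618 + 17.1834) / (154.1494 + 73.9757) = 86.7452 / 228.1251 = 0.38025

0.38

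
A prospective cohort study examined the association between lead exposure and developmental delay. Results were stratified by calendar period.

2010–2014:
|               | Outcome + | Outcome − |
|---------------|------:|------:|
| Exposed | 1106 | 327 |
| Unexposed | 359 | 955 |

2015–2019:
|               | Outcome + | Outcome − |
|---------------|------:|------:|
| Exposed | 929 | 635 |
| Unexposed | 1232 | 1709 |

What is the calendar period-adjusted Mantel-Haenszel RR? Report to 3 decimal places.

1.846

RR_MH = Σ(aᵢ·n₀ᵢ/nᵢ) / Σ(cᵢ·n₁ᵢ/nᵢ), with n₁ᵢ = aᵢ+bᵢ (exposed), n₀ᵢ = cᵢ+dᵢ (unexposed), nᵢ = n₁ᵢ+n₀ᵢ.
Stratum 1 (2010–2014): n₁ = 1433, n₀ = 1314, n = 2747; a·n₀/n = 1106·1314/2747 = 529.0440; c·n₁/n = 359·1433/2747 = 187.2759
Stratum 2 (2015–2019): n₁ = 1564, n₀ = 2941, n = 4505; a·n₀/n = 929·2941/4505 = 606.4792; c·n₁/n = 1232·1564/4505 = 427.7132
RR_MH = (529.0440 + 606.4792) / (187.2759 + 427.7132) = 1135.5233 / 614.9891 = 1.84641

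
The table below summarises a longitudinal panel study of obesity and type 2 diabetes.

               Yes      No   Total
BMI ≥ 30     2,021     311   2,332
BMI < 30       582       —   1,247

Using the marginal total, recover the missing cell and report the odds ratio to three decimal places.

The missing cell is in the unexposed row: 1247 − 582 = 665.
So a = 2021, b = 311, c = 582, d = 665.
OR = (a·d)/(b·c) = (2021 × 665) / (311 × 582) = 1343965 / 181002 = 7.42514

7.425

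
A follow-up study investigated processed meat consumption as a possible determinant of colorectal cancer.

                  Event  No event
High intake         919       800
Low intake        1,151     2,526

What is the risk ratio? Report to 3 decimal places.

Cells: a = 919, b = 800, c = 1151, d = 2526.
Risk in exposed = 919/1719 = 0.53461; risk in unexposed = 1151/3677 = 0.31303.
RR = 0.53461 / 0.31303 = 1.70788
The risk among the exposed is 1.71 times that among the unexposed.

1.708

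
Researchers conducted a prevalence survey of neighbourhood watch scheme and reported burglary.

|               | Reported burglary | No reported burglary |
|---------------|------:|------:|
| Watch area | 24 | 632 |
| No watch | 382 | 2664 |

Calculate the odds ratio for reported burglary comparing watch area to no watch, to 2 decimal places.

0.26

Cells: a = 24, b = 632, c = 382, d = 2664.
OR = (a·d)/(b·c) = (24 × 2664) / (632 × 382) = 63936 / 241424 = 0.26483
Exposure is associated with lower odds of reported burglary (OR = 0.26 < 1).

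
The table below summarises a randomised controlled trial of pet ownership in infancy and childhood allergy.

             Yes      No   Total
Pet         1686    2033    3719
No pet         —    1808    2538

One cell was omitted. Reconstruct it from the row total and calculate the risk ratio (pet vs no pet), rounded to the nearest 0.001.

The missing cell is in the unexposed row: 2538 − 1808 = 730.
So a = 1686, b = 2033, c = 730, d = 1808.
RR = [a/(a+b)] / [c/(c+d)] = (1686/3719) / (730/2538) = 0.45335/0.28763 = 1.57616

1.576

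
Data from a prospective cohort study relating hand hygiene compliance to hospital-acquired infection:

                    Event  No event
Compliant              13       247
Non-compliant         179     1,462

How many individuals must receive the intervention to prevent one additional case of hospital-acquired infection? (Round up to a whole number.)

17

Risk in treated group = 13/260 = 0.05000; risk in control = 179/1641 = 0.10908.
Absolute risk reduction = 0.10908 − 0.05000 = 0.05908
NNT = 1 / ARR = 1 / 0.05908 = 16.926 → round up → 17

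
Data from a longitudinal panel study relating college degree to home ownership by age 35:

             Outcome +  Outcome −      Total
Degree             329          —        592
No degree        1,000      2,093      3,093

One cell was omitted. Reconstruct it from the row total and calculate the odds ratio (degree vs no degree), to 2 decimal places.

2.62

The missing cell is in the exposed row: 592 − 329 = 263.
So a = 329, b = 263, c = 1000, d = 2093.
OR = (a·d)/(b·c) = (329 × 2093) / (263 × 1000) = 688597 / 263000 = 2.61824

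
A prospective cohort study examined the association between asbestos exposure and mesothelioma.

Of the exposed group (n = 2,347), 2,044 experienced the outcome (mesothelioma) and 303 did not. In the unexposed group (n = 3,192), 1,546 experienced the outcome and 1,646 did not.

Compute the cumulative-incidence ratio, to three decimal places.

1.798

From the description: a = 2044, b = 303, c = 1546, d = 1646.
Risk in exposed = 2044/2347 = 0.87090; risk in unexposed = 1546/3192 = 0.48434.
RR = 0.87090 / 0.48434 = 1.79813
The risk among the exposed is 1.80 times that among the unexposed.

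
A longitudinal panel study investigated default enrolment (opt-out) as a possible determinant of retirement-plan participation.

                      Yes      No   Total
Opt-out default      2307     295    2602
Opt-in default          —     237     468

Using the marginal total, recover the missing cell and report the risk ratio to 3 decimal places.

1.796

The missing cell is in the unexposed row: 468 − 237 = 231.
So a = 2307, b = 295, c = 231, d = 237.
RR = [a/(a+b)] / [c/(c+d)] = (2307/2602) / (231/468) = 0.88663/0.49359 = 1.79628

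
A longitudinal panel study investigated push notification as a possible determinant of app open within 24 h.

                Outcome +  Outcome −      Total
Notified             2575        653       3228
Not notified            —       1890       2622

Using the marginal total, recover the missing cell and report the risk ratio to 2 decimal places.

The missing cell is in the unexposed row: 2622 − 1890 = 732.
So a = 2575, b = 653, c = 732, d = 1890.
RR = [a/(a+b)] / [c/(c+d)] = (2575/3228) / (732/2622) = 0.79771/0.27918 = 2.85736

2.86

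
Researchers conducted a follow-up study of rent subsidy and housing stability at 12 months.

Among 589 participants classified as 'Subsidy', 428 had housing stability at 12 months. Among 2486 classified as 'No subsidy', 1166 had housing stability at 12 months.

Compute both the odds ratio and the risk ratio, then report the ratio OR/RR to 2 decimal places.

From the description: a = 428, b = 161, c = 1166, d = 1320.
OR = (428·1320)/(161·1166) = 564960/187726 = 3.00949
Risk in exposed = 428/589 = 0.72666; risk in unexposed = 1166/2486 = 0.46903; RR = 1.54928
OR/RR = 3.00949 / 1.54928 = 1.94251
The outcome is not rare, so the OR lies further from 1 than the RR.

1.94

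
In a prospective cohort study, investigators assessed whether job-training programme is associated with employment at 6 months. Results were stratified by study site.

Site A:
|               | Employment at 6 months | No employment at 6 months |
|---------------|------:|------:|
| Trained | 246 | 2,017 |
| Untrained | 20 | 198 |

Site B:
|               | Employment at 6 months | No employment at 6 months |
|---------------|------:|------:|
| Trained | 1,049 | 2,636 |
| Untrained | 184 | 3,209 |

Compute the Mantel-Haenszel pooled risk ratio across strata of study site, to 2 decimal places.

RR_MH = Σ(aᵢ·n₀ᵢ/nᵢ) / Σ(cᵢ·n₁ᵢ/nᵢ), with n₁ᵢ = aᵢ+bᵢ (exposed), n₀ᵢ = cᵢ+dᵢ (unexposed), nᵢ = n₁ᵢ+n₀ᵢ.
Stratum 1 (Site A): n₁ = 2263, n₀ = 218, n = 2481; a·n₀/n = 246·218/2481 = 21.6155; c·n₁/n = 20·2263/2481 = 18.2426
Stratum 2 (Site B): n₁ = 3685, n₀ = 3393, n = 7078; a·n₀/n = 1049·3393/7078 = 502.8620; c·n₁/n = 184·3685/7078 = 95.7954
RR_MH = (21.6155 + 502.8620) / (18.2426 + 95.7954) = 524.4774 / 114.0381 = 4.59914

4.60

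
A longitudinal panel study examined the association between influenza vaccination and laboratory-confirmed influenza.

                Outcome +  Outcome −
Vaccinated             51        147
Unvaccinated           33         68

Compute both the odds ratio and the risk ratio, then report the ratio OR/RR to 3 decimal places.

Cells: a = 51, b = 147, c = 33, d = 68.
OR = (51·68)/(147·33) = 3468/4851 = 0.71490
Risk in exposed = 51/198 = 0.25758; risk in unexposed = 33/101 = 0.32673; RR = 0.78834
OR/RR = 0.71490 / 0.78834 = 0.90685
The outcome is not rare, so the OR lies further from 1 than the RR.

0.907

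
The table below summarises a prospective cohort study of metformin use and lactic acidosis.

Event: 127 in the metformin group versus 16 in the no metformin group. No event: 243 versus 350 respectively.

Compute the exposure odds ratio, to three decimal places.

From the description: a = 127, b = 243, c = 16, d = 350.
OR = (a·d)/(b·c) = (127 × 350) / (243 × 16) = 44450 / 3888 = 11.43261
The odds of lactic acidosis are about 11.43 times as high in the metformin group.

11.433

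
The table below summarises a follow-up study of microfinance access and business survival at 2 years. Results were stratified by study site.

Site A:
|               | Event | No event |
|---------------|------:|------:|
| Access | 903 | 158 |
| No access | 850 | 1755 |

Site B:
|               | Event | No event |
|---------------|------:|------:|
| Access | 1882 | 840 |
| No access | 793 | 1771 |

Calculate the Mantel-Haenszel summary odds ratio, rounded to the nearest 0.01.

6.53

OR_MH = Σ(aᵢdᵢ/nᵢ) / Σ(bᵢcᵢ/nᵢ), where nᵢ is the stratum total.
Stratum 1 (Site A): n = 3666; a·d/n = 903·1755/3666 = 432.2872; b·c/n = 158·850/3666 = 36.6339
Stratum 2 (Site B): n = 5286; a·d/n = 1882·1771/5286 = 630.5376; b·c/n = 840·793/5286 = 126.0159
OR_MH = (432.2872 + 630.5376) / (36.6339 + 126.0159) = 1062.8249 / 162.6498 = 6.53444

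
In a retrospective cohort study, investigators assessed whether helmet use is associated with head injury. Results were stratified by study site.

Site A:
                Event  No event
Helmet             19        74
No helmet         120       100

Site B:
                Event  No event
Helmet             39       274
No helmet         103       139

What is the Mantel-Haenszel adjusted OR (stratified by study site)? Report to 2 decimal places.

OR_MH = Σ(aᵢdᵢ/nᵢ) / Σ(bᵢcᵢ/nᵢ), where nᵢ is the stratum total.
Stratum 1 (Site A): n = 313; a·d/n = 19·100/313 = 6.0703; b·c/n = 74·120/313 = 28.3706
Stratum 2 (Site B): n = 555; a·d/n = 39·139/555 = 9.7676; b·c/n = 274·103/555 = 50.8505
OR_MH = (6.0703 + 9.7676) / (28.3706 + 50.8505) = 15.8379 / 79.2211 = 0.19992

0.20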